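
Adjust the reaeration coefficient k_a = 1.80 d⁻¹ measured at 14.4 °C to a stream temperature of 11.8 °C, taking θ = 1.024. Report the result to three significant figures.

k_a ≈ 1.69 d⁻¹

k_a(T₂) = k_a(T₁) · θ^(T₂−T₁) = 1.80 × 1.024^(11.8−14.4)
= 1.80 × 1.024^-2.60 = 1.80 × 0.9402 = 1.692 d⁻¹.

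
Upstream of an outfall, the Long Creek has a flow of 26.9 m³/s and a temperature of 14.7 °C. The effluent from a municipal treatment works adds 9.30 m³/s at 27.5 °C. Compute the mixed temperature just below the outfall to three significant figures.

18.0 °C

Flow-weighted mixing: C = (Q_r C_r + Q_w C_w)/(Q_r + Q_w)
= (26.9×14.7 + 9.30×27.5)/(26.9 + 9.30) = 651.2/36.20 = 17.99 °C.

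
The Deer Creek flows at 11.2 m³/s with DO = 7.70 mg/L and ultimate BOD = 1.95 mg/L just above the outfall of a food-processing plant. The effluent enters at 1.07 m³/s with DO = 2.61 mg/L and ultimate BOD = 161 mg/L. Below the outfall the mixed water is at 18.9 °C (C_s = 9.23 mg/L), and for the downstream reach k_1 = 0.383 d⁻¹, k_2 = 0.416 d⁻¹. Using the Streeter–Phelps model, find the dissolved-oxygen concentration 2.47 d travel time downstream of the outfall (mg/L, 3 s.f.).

Mixed DO = (11.2×7.70 + 1.07×2.61)/(11.2+1.07) = 89.03/12.27 = 7.256 mg/L.
Mixed L₀ = (11.2×1.95 + 1.07×161)/(12.27) = 194.1/12.27 = 15.82 mg/L.
Initial deficit D₀ = C_s − DO₀ = 9.23 − 7.256 = 1.974 mg/L.
D(2.47) = [0.383×15.82/(0.416−0.383)](e^(−0.383×2.47) − e^(−0.416×2.47)) + 1.974 e^(−0.416×2.47)
= 183.6 × (0.3883 − 0.3579) + 1.974 × 0.3579 = 6.287 mg/L.
DO = 9.23 − 6.287 = 2.943 mg/L.

DO ≈ 2.94 mg/L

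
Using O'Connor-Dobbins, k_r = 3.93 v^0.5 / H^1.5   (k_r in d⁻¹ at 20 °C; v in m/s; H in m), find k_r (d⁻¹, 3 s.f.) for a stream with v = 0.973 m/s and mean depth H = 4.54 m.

k_r = 3.93 × 0.973^0.5 / 4.54^1.5 = 3.93 × 0.9864 / 9.674 = 0.4007 d⁻¹.

k_r ≈ 0.401 d⁻¹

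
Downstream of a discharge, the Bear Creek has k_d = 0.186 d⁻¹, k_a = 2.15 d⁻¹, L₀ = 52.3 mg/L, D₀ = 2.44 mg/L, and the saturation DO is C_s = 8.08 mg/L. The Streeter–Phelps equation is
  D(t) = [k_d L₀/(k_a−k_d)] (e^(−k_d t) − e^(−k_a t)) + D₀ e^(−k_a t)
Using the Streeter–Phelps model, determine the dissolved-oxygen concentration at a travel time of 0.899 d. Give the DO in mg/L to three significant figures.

DO ≈ 4.25 mg/L

k_d L₀/(k_a−k_d) = 0.186×52.3/(2.15−0.186) = 9.728/1.964 = 4.953 mg/L.
e^(−k_d t) = e^(−0.186×0.8990) = 0.8460; e^(−k_a t) = e^(−2.15×0.8990) = 0.1447.
D = 4.953 × (0.8460 − 0.1447) + 2.44 × 0.1447 = 3.473 + 0.3532 = 3.827 mg/L.
DO = C_s − D = 8.08 − 3.827 = 4.253 mg/L.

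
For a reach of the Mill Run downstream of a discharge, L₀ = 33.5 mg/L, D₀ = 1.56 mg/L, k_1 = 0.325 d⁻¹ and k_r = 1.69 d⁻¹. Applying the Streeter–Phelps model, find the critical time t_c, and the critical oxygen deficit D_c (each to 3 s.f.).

With k_r/k_1 = 5.200 and 1 − D₀(k_r−k_1)/(k_1 L₀) = 0.8044,
t_c = ln(5.200 × 0.8044) / (1.69 − 0.325) = ln(4.183) / 1.365 = 1.431/1.365 = 1.048 d.
D_c = (k_1/k_r) L₀ e^(−k_1 t_c) = (0.325/1.69) × 33.5 × e^(−0.325×1.048) = 0.1923 × 33.5 × 0.7113 = 4.582 mg/L.

t_c ≈ 1.05 d; D_c ≈ 4.58 mg/L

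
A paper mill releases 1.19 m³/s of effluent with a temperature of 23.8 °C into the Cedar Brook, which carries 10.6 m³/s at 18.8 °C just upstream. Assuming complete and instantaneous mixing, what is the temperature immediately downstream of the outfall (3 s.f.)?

Flow-weighted mixing: C = (Q_r C_r + Q_w C_w)/(Q_r + Q_w)
= (10.6×18.8 + 1.19×23.8)/(10.6 + 1.19) = 227.6/11.79 = 19.30 °C.

19.3 °C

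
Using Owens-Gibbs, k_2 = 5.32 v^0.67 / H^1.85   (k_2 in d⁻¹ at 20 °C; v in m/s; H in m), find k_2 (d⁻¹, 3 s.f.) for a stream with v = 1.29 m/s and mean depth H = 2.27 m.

k_2 ≈ 1.38 d⁻¹

k_2 = 5.32 × 1.29^0.67 / 2.27^1.85 = 5.32 × 1.186 / 4.557 = 1.385 d⁻¹.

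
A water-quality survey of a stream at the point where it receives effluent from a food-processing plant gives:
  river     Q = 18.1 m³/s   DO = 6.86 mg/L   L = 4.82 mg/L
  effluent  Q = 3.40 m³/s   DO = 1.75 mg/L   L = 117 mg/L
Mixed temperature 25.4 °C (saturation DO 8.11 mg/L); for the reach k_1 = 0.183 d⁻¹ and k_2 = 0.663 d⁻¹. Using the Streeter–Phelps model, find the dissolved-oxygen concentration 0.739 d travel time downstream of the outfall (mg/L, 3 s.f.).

Mixed DO = (18.1×6.86 + 3.40×1.75)/(18.1+3.40) = 130.1/21.50 = 6.052 mg/L.
Mixed L₀ = (18.1×4.82 + 3.40×117)/(21.50) = 485.0/21.50 = 22.56 mg/L.
Initial deficit D₀ = C_s − DO₀ = 8.11 − 6.052 = 2.058 mg/L.
D(0.739) = [0.183×22.56/(0.663−0.183)](e^(−0.183×0.739) − e^(−0.663×0.739)) + 2.058 e^(−0.663×0.739)
= 8.601 × (0.8735 − 0.6127) + 2.058 × 0.6127 = 3.505 mg/L.
DO = 8.11 − 3.505 = 4.605 mg/L.

DO ≈ 4.61 mg/L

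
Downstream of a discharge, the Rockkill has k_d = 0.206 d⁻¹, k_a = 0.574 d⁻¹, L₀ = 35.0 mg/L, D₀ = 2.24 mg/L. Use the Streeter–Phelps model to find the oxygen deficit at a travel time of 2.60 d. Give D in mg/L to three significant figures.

D ≈ 7.57 mg/L

k_d L₀/(k_a−k_d) = 0.206×35.0/(0.574−0.206) = 7.210/0.3680 = 19.59 mg/L.
e^(−k_d t) = e^(−0.206×2.600) = 0.5853; e^(−k_a t) = e^(−0.574×2.600) = 0.2248.
D = 19.59 × (0.5853 − 0.2248) + 2.24 × 0.2248 = 7.063 + 0.5036 = 7.566 mg/L.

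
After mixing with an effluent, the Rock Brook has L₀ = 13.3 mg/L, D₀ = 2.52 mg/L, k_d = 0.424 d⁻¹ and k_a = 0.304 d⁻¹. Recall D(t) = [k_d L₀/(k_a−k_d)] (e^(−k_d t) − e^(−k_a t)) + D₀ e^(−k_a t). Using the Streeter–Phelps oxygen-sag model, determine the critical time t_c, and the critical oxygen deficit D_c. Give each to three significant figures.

t_c = [1/(k_a−k_d)] ln[(k_a/k_d)(1 − D₀(k_a−k_d)/(k_d L₀))]
= [1/(0.304−0.424)] ln[(0.304/0.424)(1 − 2.52×-0.1200/(0.424×13.3))]
= (1/-0.1200) ln[0.7170 × 1.054] = -8.333 × ln(0.7554) = -8.333 × -0.2805 = 2.337 d.
L(t_c) = L₀ e^(−k_d t_c) = 13.3 × 0.3712 = 4.937 mg/L, and at the critical point k_a D_c = k_d L, so D_c = (0.424/0.304) × 4.937 = 6.886 mg/L.

t_c ≈ 2.34 d; D_c ≈ 6.89 mg/L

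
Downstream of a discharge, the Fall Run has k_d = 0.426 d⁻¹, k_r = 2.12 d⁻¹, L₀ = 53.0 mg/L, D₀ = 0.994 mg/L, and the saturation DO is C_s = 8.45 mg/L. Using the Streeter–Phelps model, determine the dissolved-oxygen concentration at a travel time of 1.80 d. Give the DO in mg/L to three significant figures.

k_d L₀/(k_r−k_d) = 0.426×53.0/(2.12−0.426) = 22.58/1.694 = 13.33 mg/L.
e^(−k_d t) = e^(−0.426×1.800) = 0.4645; e^(−k_r t) = e^(−2.12×1.800) = 0.02202.
D = 13.33 × (0.4645 − 0.02202) + 0.994 × 0.02202 = 5.897 + 0.02188 = 5.919 mg/L.
DO = C_s − D = 8.45 − 5.919 = 2.531 mg/L.

DO ≈ 2.53 mg/L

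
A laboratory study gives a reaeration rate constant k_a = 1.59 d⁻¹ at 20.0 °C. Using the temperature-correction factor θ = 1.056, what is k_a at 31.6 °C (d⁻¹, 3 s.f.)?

k_a ≈ 2.99 d⁻¹

k_a(T₂) = k_a(T₁) · θ^(T₂−T₁) = 1.59 × 1.056^(31.6−20.0)
= 1.59 × 1.056^11.6 = 1.59 × 1.881 = 2.992 d⁻¹.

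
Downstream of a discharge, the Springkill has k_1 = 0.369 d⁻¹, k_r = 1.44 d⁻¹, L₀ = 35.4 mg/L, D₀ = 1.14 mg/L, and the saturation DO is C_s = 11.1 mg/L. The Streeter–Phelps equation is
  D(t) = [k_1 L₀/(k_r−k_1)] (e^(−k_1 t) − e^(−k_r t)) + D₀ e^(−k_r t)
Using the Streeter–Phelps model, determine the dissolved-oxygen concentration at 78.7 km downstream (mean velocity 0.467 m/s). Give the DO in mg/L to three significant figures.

Travel time t = x/v = 78.7 km / (0.467 m/s) = 78700 m / 0.467 m/s = 168500 s = 1.950 d.
k_1 L₀/(k_r−k_1) = 0.369×35.4/(1.44−0.369) = 13.06/1.071 = 12.20 mg/L.
e^(−k_1 t) = e^(−0.369×1.950) = 0.4869; e^(−k_r t) = e^(−1.44×1.950) = 0.06028.
D = 12.20 × (0.4869 − 0.06028) + 1.14 × 0.06028 = 5.203 + 0.06872 = 5.272 mg/L.
DO = C_s − D = 11.1 − 5.272 = 5.828 mg/L.

DO ≈ 5.83 mg/L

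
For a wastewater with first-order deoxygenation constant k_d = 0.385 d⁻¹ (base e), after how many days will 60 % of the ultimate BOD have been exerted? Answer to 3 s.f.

y/L₀ = 1 − e^(−k_d t) = 0.60 ⇒ e^(−k_d t) = 0.400
t = −ln(0.400) / 0.385 = 0.9163 / 0.385 = 2.380 d.

t ≈ 2.38 d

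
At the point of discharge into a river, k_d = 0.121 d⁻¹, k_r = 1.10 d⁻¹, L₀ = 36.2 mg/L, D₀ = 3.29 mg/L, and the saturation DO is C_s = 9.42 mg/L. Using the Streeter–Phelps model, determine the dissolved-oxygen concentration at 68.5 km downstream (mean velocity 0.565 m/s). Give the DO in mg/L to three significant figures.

DO ≈ 5.90 mg/L

Travel time t = x/v = 68.5 km / (0.565 m/s) = 68500 m / 0.565 m/s = 121200 s = 1.403 d.
k_d L₀/(k_r−k_d) = 0.121×36.2/(1.10−0.121) = 4.380/0.9790 = 4.474 mg/L.
e^(−k_d t) = e^(−0.121×1.403) = 0.8438; e^(−k_r t) = e^(−1.10×1.403) = 0.2136.
D = 4.474 × (0.8438 − 0.2136) + 3.29 × 0.2136 = 2.820 + 0.7028 = 3.523 mg/L.
DO = C_s − D = 9.42 − 3.523 = 5.897 mg/L.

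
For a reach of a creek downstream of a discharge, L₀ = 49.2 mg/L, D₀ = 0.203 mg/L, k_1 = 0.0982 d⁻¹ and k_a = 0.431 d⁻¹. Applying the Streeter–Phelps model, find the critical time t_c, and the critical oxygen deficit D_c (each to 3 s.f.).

t_c ≈ 4.40 d; D_c ≈ 7.28 mg/L

t_c = [1/(k_a−k_1)] ln[(k_a/k_1)(1 − D₀(k_a−k_1)/(k_1 L₀))]
= [1/(0.431−0.0982)] ln[(0.431/0.0982)(1 − 0.203×0.3328/(0.0982×49.2))]
= (1/0.3328) ln[4.389 × 0.9860] = 3.005 × ln(4.328) = 3.005 × 1.465 = 4.402 d.
D_c = (k_1/k_a) L₀ e^(−k_1 t_c) = (0.0982/0.431) × 49.2 × e^(−0.0982×4.402) = 0.2278 × 49.2 × 0.6490 = 7.275 mg/L.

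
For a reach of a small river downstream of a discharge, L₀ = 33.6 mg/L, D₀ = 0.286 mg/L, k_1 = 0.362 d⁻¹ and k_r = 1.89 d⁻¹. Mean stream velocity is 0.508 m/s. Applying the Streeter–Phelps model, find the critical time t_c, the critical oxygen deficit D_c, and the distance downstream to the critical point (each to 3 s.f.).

t_c = [1/(k_r−k_1)] ln[(k_r/k_1)(1 − D₀(k_r−k_1)/(k_1 L₀))]
= [1/(1.89−0.362)] ln[(1.89/0.362)(1 − 0.286×1.528/(0.362×33.6))]
= (1/1.528) ln[5.221 × 0.9641] = 0.6545 × ln(5.033) = 0.6545 × 1.616 = 1.058 d.
D_c = (k_1/k_r) L₀ e^(−k_1 t_c) = (0.362/1.89) × 33.6 × e^(−0.362×1.058) = 0.1915 × 33.6 × 0.6819 = 4.388 mg/L.
x_c = v t_c = 0.508 m/s × 1.058 d × 86400 s/d = 46420 m ≈ 46.4 km.

t_c ≈ 1.06 d; D_c ≈ 4.39 mg/L; x_c ≈ 46.4 km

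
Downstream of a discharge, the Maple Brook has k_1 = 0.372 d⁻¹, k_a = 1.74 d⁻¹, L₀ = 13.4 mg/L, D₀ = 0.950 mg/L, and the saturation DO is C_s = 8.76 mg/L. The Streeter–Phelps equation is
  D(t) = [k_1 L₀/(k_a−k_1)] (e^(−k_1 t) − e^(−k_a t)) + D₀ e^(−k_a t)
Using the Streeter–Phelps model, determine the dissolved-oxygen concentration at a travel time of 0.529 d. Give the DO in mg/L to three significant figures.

k_1 L₀/(k_a−k_1) = 0.372×13.4/(1.74−0.372) = 4.985/1.368 = 3.644 mg/L.
e^(−k_1 t) = e^(−0.372×0.5290) = 0.8214; e^(−k_a t) = e^(−1.74×0.5290) = 0.3983.
D = 3.644 × (0.8214 − 0.3983) + 0.950 × 0.3983 = 1.541 + 0.3784 = 1.920 mg/L.
DO = C_s − D = 8.76 − 1.920 = 6.840 mg/L.

DO ≈ 6.84 mg/L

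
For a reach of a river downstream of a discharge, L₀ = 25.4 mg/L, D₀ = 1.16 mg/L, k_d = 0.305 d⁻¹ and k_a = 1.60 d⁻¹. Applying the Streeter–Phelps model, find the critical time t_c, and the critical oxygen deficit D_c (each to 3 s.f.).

With k_a/k_d = 5.246 and 1 − D₀(k_a−k_d)/(k_d L₀) = 0.8061,
t_c = ln(5.246 × 0.8061) / (1.60 − 0.305) = ln(4.229) / 1.295 = 1.442/1.295 = 1.113 d.
L(t_c) = L₀ e^(−k_d t_c) = 25.4 × 0.7121 = 18.09 mg/L, and at the critical point k_a D_c = k_d L, so D_c = (0.305/1.60) × 18.09 = 3.448 mg/L.

t_c ≈ 1.11 d; D_c ≈ 3.45 mg/L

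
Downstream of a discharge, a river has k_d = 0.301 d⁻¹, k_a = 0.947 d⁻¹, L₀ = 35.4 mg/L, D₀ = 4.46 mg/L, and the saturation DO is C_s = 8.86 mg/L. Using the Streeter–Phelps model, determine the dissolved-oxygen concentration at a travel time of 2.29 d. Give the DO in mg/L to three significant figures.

k_d L₀/(k_a−k_d) = 0.301×35.4/(0.947−0.301) = 10.66/0.6460 = 16.49 mg/L.
e^(−k_d t) = e^(−0.301×2.290) = 0.5019; e^(−k_a t) = e^(−0.947×2.290) = 0.1143.
D = 16.49 × (0.5019 − 0.1143) + 4.46 × 0.1143 = 6.393 + 0.5099 = 6.903 mg/L.
DO = C_s − D = 8.86 − 6.903 = 1.957 mg/L.

DO ≈ 1.96 mg/L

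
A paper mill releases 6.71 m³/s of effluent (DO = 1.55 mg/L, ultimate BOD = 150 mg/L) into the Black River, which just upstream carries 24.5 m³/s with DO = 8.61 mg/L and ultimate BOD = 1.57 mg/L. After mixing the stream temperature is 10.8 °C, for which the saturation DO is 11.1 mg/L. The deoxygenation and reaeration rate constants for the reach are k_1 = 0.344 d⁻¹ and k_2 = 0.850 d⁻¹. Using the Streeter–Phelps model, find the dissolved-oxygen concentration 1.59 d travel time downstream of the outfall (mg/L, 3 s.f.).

DO ≈ 2.78 mg/L

Mixed DO = (24.5×8.61 + 6.71×1.55)/(24.5+6.71) = 221.3/31.21 = 7.092 mg/L.
Mixed L₀ = (24.5×1.57 + 6.71×150)/(31.21) = 1045/31.21 = 33.48 mg/L.
Initial deficit D₀ = C_s − DO₀ = 11.1 − 7.092 = 4.008 mg/L.
D(1.59) = [0.344×33.48/(0.850−0.344)](e^(−0.344×1.59) − e^(−0.850×1.59)) + 4.008 e^(−0.850×1.59)
= 22.76 × (0.5787 − 0.2589) + 4.008 × 0.2589 = 8.318 mg/L.
DO = 11.1 − 8.318 = 2.782 mg/L.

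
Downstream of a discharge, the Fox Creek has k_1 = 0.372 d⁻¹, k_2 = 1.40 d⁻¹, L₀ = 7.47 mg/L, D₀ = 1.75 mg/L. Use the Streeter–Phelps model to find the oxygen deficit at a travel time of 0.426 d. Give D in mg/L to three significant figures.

D ≈ 1.78 mg/L

k_1 L₀/(k_2−k_1) = 0.372×7.47/(1.40−0.372) = 2.779/1.028 = 2.703 mg/L.
e^(−k_1 t) = e^(−0.372×0.4260) = 0.8534; e^(−k_2 t) = e^(−1.40×0.4260) = 0.5508.
D = 2.703 × (0.8534 − 0.5508) + 1.75 × 0.5508 = 0.8181 + 0.9639 = 1.782 mg/L.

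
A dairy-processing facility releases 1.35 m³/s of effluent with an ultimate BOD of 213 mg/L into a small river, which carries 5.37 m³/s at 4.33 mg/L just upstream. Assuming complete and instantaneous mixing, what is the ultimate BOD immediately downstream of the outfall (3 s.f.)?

46.3 mg/L

Flow-weighted mixing: C = (Q_r C_r + Q_w C_w)/(Q_r + Q_w)
= (5.37×4.33 + 1.35×213)/(5.37 + 1.35) = 310.8/6.720 = 46.25 mg/L.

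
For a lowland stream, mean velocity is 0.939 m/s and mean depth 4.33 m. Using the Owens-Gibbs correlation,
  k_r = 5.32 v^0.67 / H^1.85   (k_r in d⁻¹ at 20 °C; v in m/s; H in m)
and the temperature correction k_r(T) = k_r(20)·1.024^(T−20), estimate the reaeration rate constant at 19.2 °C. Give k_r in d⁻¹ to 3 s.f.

k_r(20) = 5.32 × 0.939^0.67 / 4.33^1.85 = 5.32 × 0.9587 / 15.05 = 0.3389 d⁻¹.
k_r(19.2) = 0.3389 × 1.024^(19.2−20) = 0.3389 × 0.9812 = 0.3325 d⁻¹.

k_r ≈ 0.333 d⁻¹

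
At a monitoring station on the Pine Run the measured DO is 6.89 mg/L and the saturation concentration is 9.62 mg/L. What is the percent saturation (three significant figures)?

71.6 % saturation

% saturation = C/C_s × 100 = 6.89/9.62 × 100 = 71.6 %.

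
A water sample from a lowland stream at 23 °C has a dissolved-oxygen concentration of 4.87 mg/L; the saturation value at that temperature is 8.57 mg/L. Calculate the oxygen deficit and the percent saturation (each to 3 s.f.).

D = C_s − C = 8.57 − 4.87 = 3.70 mg/L.
% saturation = 4.87/8.57 × 100 = 56.8 %.

D ≈ 3.70 mg/L; 56.8 % saturation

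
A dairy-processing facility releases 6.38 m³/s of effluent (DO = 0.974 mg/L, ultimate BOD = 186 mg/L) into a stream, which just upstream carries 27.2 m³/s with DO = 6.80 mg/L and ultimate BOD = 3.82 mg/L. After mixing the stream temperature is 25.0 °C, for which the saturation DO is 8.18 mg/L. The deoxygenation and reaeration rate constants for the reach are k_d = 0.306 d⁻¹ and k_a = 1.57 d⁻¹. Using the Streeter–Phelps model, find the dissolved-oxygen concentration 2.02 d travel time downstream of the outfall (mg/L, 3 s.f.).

DO ≈ 3.45 mg/L

Mixed DO = (27.2×6.80 + 6.38×0.974)/(27.2+6.38) = 191.2/33.58 = 5.693 mg/L.
Mixed L₀ = (27.2×3.82 + 6.38×186)/(33.58) = 1291/33.58 = 38.43 mg/L.
Initial deficit D₀ = C_s − DO₀ = 8.18 − 5.693 = 2.487 mg/L.
D(2.02) = [0.306×38.43/(1.57−0.306)](e^(−0.306×2.02) − e^(−1.57×2.02)) + 2.487 e^(−1.57×2.02)
= 9.304 × (0.5390 − 0.04194) + 2.487 × 0.04194 = 4.729 mg/L.
DO = 8.18 − 4.729 = 3.451 mg/L.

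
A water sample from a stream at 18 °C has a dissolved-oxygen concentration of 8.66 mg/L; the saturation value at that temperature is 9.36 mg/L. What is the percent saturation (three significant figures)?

% saturation = C/C_s × 100 = 8.66/9.36 × 100 = 92.5 %.

92.5 % saturation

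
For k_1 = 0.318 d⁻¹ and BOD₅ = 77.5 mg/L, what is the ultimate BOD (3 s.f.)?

BOD₅ = L₀(1 − e^(−5k_1)) ⇒ L₀ = BOD₅ / (1 − e^(−5×0.318))
= 77.5 / (1 − 0.2039) = 77.5 / 0.7961 = 97.35 mg/L.

L₀ ≈ 97.4 mg/L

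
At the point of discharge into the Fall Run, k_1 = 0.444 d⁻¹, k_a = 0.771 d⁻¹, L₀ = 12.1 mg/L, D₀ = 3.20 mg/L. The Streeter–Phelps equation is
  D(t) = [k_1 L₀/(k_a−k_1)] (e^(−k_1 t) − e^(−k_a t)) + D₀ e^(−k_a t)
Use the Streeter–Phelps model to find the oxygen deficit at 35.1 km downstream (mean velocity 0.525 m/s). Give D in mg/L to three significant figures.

Travel time t = x/v = 35.1 km / (0.525 m/s) = 35100 m / 0.525 m/s = 66860 s = 0.7738 d.
k_1 L₀/(k_a−k_1) = 0.444×12.1/(0.771−0.444) = 5.372/0.3270 = 16.43 mg/L.
e^(−k_1 t) = e^(−0.444×0.7738) = 0.7092; e^(−k_a t) = e^(−0.771×0.7738) = 0.5507.
D = 16.43 × (0.7092 − 0.5507) + 3.20 × 0.5507 = 2.605 + 1.762 = 4.367 mg/L.

D ≈ 4.37 mg/L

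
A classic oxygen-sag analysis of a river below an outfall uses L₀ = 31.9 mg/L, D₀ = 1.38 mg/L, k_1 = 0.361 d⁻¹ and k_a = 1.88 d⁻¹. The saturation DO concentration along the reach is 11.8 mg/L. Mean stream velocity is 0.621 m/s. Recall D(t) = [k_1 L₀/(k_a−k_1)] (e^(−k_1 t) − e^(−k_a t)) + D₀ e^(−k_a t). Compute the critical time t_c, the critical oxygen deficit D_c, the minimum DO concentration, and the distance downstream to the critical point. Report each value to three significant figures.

t_c ≈ 0.954 d; D_c ≈ 4.34 mg/L; min DO ≈ 7.46 mg/L; x_c ≈ 51.2 km

With k_a/k_1 = 5.208 and 1 − D₀(k_a−k_1)/(k_1 L₀) = 0.8180,
t_c = ln(5.208 × 0.8180) / (1.88 − 0.361) = ln(4.260) / 1.519 = 1.449/1.519 = 0.9541 d.
D_c = (k_1/k_a) L₀ e^(−k_1 t_c) = (0.361/1.88) × 31.9 × e^(−0.361×0.9541) = 0.1920 × 31.9 × 0.7086 = 4.341 mg/L.
Minimum DO = C_s − D_c = 11.8 − 4.341 = 7.459 mg/L.
x_c = v t_c = 0.621 m/s × 0.9541 d × 86400 s/d = 51190 m ≈ 51.2 km.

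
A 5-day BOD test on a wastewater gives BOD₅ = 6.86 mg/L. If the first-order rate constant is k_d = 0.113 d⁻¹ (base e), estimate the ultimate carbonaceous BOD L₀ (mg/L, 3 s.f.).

BOD₅ = L₀(1 − e^(−5k_d)) ⇒ L₀ = BOD₅ / (1 − e^(−5×0.113))
= 6.86 / (1 − 0.5684) = 6.86 / 0.4316 = 15.89 mg/L.

L₀ ≈ 15.9 mg/L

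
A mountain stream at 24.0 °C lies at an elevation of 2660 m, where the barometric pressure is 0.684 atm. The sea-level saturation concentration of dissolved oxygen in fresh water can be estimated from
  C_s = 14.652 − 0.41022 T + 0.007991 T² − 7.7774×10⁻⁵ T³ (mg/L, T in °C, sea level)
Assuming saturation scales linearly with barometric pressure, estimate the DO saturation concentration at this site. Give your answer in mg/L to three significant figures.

At sea level: C_s = 14.652 − 0.41022×24.0 + 0.007991×24.0² − 7.7774×10⁻⁵×24.0³ = 8.334 mg/L.
Pressure correction: C_s' = 8.334 × 0.684 = 5.701 mg/L.

C_s ≈ 5.70 mg/L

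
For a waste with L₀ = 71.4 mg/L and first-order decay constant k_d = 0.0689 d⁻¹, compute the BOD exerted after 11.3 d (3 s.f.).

y_t = L₀(1 − e^(−k_d t)) = 71.4 × (1 − e^(−0.0689×11.3))
= 71.4 × (1 − 0.4591) = 71.4 × 0.5409 = 38.62 mg/L.

y ≈ 38.6 mg/L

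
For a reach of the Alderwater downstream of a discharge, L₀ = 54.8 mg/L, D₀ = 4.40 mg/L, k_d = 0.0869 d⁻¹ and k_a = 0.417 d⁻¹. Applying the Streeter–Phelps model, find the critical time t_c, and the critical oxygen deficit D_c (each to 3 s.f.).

At the critical point dD/dt = 0, so k_d L₀ e^(−k_d t) = k_a D. Substituting D(t) from the Streeter–Phelps equation and solving for t gives
t_c = ln[(k_a/k_d)(1 − D₀(k_a−k_d)/(k_d L₀))] / (k_a−k_d).
Here k_a−k_d = 0.3301 d⁻¹ and 1 − D₀(k_a−k_d)/(k_d L₀) = 1 − 4.40×0.3301/(0.0869×54.8) = 0.6950, so
t_c = ln(4.799 × 0.6950) / 0.3301 = 1.204 / 0.3301 = 3.649 d.
D_c = (k_d/k_a) L₀ e^(−k_d t_c) = (0.0869/0.417) × 54.8 × e^(−0.0869×3.649) = 0.2084 × 54.8 × 0.7283 = 8.317 mg/L.

t_c ≈ 3.65 d; D_c ≈ 8.32 mg/L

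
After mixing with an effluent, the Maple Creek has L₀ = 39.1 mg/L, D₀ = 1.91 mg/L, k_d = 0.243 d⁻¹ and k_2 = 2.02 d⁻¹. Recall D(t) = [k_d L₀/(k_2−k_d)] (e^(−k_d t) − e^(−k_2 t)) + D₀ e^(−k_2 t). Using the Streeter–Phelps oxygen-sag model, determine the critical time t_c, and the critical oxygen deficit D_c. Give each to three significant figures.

t_c ≈ 0.943 d; D_c ≈ 3.74 mg/L

With k_2/k_d = 8.313 and 1 − D₀(k_2−k_d)/(k_d L₀) = 0.6428,
t_c = ln(8.313 × 0.6428) / (2.02 − 0.243) = ln(5.343) / 1.777 = 1.676/1.777 = 0.9431 d.
D_c = (k_d/k_2) L₀ e^(−k_d t_c) = (0.243/2.02) × 39.1 × e^(−0.243×0.9431) = 0.1203 × 39.1 × 0.7952 = 3.740 mg/L.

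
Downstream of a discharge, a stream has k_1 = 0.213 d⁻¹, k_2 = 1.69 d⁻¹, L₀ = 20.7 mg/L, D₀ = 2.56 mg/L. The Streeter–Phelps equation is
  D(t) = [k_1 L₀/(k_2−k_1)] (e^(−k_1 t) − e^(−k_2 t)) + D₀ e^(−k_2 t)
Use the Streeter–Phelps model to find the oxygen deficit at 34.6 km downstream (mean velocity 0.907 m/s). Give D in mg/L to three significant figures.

D ≈ 2.52 mg/L

Travel time t = x/v = 34.6 km / (0.907 m/s) = 34600 m / 0.907 m/s = 38150 s = 0.4415 d.
k_1 L₀/(k_2−k_1) = 0.213×20.7/(1.69−0.213) = 4.409/1.477 = 2.985 mg/L.
e^(−k_1 t) = e^(−0.213×0.4415) = 0.9102; e^(−k_2 t) = e^(−1.69×0.4415) = 0.4742.
D = 2.985 × (0.9102 − 0.4742) + 2.56 × 0.4742 = 1.302 + 1.214 = 2.516 mg/L.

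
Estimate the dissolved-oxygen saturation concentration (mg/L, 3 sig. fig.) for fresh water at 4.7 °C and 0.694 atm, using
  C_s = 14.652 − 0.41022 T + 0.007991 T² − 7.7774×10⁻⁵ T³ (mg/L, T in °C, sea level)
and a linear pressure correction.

At sea level: C_s = 14.652 − 0.41022×4.7 + 0.007991×4.7² − 7.7774×10⁻⁵×4.7³ = 12.89 mg/L.
Pressure correction: C_s' = 12.89 × 0.694 = 8.947 mg/L.

C_s ≈ 8.95 mg/L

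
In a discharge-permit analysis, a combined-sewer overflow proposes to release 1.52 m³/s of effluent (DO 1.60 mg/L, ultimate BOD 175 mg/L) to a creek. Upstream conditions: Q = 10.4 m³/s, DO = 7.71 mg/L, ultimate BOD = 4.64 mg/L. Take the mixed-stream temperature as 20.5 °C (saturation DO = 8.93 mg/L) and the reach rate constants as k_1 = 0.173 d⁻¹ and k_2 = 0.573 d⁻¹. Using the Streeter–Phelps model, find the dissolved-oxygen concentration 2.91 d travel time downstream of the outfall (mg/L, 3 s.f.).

DO ≈ 3.81 mg/L

Mixed DO = (10.4×7.71 + 1.52×1.60)/(10.4+1.52) = 82.62/11.92 = 6.931 mg/L.
Mixed L₀ = (10.4×4.64 + 1.52×175)/(11.92) = 314.3/11.92 = 26.36 mg/L.
Initial deficit D₀ = C_s − DO₀ = 8.93 − 6.931 = 1.999 mg/L.
D(2.91) = [0.173×26.36/(0.573−0.173)](e^(−0.173×2.91) − e^(−0.573×2.91)) + 1.999 e^(−0.573×2.91)
= 11.40 × (0.6045 − 0.1887) + 1.999 × 0.1887 = 5.117 mg/L.
DO = 8.93 − 5.117 = 3.813 mg/L.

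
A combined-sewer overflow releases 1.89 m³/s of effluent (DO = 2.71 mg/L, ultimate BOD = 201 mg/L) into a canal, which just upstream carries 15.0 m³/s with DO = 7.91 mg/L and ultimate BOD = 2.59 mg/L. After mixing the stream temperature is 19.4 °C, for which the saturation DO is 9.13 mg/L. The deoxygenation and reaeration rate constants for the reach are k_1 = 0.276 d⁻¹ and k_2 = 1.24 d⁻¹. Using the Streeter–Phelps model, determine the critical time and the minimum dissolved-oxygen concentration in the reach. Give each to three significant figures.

Mixed DO = (15.0×7.91 + 1.89×2.71)/(15.0+1.89) = 123.8/16.89 = 7.328 mg/L.
Mixed L₀ = (15.0×2.59 + 1.89×201)/(16.89) = 418.7/16.89 = 24.79 mg/L.
Initial deficit D₀ = C_s − DO₀ = 9.13 − 7.328 = 1.802 mg/L.
t_c = (1/0.9640) ln[(1.24/0.276)(1 − 1.802×0.9640/(0.276×24.79))] = 1.037 × ln(3.352) = 1.255 d.
D_c = (0.276/1.24) × 24.79 × e^(−0.276×1.255) = 0.2226 × 24.79 × 0.7073 = 3.903 mg/L.
Minimum DO = 9.13 − 3.903 = 5.227 mg/L.

t_c ≈ 1.25 d; minimum DO ≈ 5.23 mg/L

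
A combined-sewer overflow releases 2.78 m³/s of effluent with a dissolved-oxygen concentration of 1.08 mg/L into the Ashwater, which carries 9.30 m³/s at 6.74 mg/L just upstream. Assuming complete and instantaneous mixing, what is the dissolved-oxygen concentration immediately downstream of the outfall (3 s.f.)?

5.44 mg/L

Flow-weighted mixing: C = (Q_r C_r + Q_w C_w)/(Q_r + Q_w)
= (9.30×6.74 + 2.78×1.08)/(9.30 + 2.78) = 65.68/12.08 = 5.437 mg/L.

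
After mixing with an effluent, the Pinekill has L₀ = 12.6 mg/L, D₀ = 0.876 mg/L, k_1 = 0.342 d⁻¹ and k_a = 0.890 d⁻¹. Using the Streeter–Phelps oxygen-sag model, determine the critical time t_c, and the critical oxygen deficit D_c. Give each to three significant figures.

t_c = [1/(k_a−k_1)] ln[(k_a/k_1)(1 − D₀(k_a−k_1)/(k_1 L₀))]
= [1/(0.890−0.342)] ln[(0.890/0.342)(1 − 0.876×0.5480/(0.342×12.6))]
= (1/0.5480) ln[2.602 × 0.8886] = 1.825 × ln(2.312) = 1.825 × 0.8383 = 1.530 d.
L(t_c) = L₀ e^(−k_1 t_c) = 12.6 × 0.5926 = 7.467 mg/L, and at the critical point k_a D_c = k_1 L, so D_c = (0.342/0.890) × 7.467 = 2.869 mg/L.

t_c ≈ 1.53 d; D_c ≈ 2.87 mg/L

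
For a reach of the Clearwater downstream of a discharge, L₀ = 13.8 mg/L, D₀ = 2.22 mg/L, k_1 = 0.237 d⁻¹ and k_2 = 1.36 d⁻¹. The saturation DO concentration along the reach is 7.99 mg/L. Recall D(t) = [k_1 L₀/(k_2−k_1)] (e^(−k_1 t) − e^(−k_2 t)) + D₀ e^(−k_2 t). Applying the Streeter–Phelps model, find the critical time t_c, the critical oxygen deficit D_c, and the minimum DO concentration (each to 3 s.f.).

At the critical point dD/dt = 0, so k_1 L₀ e^(−k_1 t) = k_2 D. Substituting D(t) from the Streeter–Phelps equation and solving for t gives
t_c = ln[(k_2/k_1)(1 − D₀(k_2−k_1)/(k_1 L₀))] / (k_2−k_1).
Here k_2−k_1 = 1.123 d⁻¹ and 1 − D₀(k_2−k_1)/(k_1 L₀) = 1 − 2.22×1.123/(0.237×13.8) = 0.2377, so
t_c = ln(5.738 × 0.2377) / 1.123 = 0.3106 / 1.123 = 0.2766 d.
D_c = (k_1/k_2) L₀ e^(−k_1 t_c) = (0.237/1.36) × 13.8 × e^(−0.237×0.2766) = 0.1743 × 13.8 × 0.9366 = 2.252 mg/L.
Minimum DO = C_s − D_c = 7.99 − 2.252 = 5.738 mg/L.

t_c ≈ 0.277 d; D_c ≈ 2.25 mg/L; min DO ≈ 5.74 mg/L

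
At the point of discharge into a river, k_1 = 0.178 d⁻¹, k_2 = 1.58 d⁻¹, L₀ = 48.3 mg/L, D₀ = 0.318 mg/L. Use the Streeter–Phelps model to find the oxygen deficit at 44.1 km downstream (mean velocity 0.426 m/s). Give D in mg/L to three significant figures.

D ≈ 4.08 mg/L

Travel time t = x/v = 44.1 km / (0.426 m/s) = 44100 m / 0.426 m/s = 103500 s = 1.198 d.
k_1 L₀/(k_2−k_1) = 0.178×48.3/(1.58−0.178) = 8.597/1.402 = 6.132 mg/L.
e^(−k_1 t) = e^(−0.178×1.198) = 0.8079; e^(−k_2 t) = e^(−1.58×1.198) = 0.1506.
D = 6.132 × (0.8079 − 0.1506) + 0.318 × 0.1506 = 4.031 + 0.04789 = 4.079 mg/L.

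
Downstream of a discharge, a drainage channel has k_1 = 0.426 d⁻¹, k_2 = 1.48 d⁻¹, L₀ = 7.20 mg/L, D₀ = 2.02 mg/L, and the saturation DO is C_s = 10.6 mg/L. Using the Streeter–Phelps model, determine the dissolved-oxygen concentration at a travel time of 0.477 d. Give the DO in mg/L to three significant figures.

DO ≈ 8.66 mg/L

k_1 L₀/(k_2−k_1) = 0.426×7.20/(1.48−0.426) = 3.067/1.054 = 2.910 mg/L.
e^(−k_1 t) = e^(−0.426×0.4770) = 0.8161; e^(−k_2 t) = e^(−1.48×0.4770) = 0.4936.
D = 2.910 × (0.8161 − 0.4936) + 2.02 × 0.4936 = 0.9384 + 0.9971 = 1.936 mg/L.
DO = C_s − D = 10.6 − 1.936 = 8.664 mg/L.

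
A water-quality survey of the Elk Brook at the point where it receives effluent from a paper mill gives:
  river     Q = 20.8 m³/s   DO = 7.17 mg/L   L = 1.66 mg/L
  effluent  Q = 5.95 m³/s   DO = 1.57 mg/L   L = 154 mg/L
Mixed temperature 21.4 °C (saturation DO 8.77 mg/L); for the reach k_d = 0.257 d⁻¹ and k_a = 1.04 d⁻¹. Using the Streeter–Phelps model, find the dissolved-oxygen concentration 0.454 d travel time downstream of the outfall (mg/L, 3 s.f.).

DO ≈ 3.89 mg/L

Mixed DO = (20.8×7.17 + 5.95×1.57)/(20.8+5.95) = 158.5/26.75 = 5.924 mg/L.
Mixed L₀ = (20.8×1.66 + 5.95×154)/(26.75) = 950.8/26.75 = 35.54 mg/L.
Initial deficit D₀ = C_s − DO₀ = 8.77 − 5.924 = 2.846 mg/L.
D(0.454) = [0.257×35.54/(1.04−0.257)](e^(−0.257×0.454) − e^(−1.04×0.454)) + 2.846 e^(−1.04×0.454)
= 11.67 × (0.8899 − 0.6237) + 2.846 × 0.6237 = 4.881 mg/L.
DO = 8.77 − 4.881 = 3.889 mg/L.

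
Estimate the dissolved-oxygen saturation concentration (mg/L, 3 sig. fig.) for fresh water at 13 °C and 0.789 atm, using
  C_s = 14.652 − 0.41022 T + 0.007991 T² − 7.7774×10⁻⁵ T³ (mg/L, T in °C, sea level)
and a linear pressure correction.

At sea level: C_s = 14.652 − 0.41022×13 + 0.007991×13² − 7.7774×10⁻⁵×13³ = 10.50 mg/L.
Pressure correction: C_s' = 10.50 × 0.789 = 8.284 mg/L.

C_s ≈ 8.28 mg/L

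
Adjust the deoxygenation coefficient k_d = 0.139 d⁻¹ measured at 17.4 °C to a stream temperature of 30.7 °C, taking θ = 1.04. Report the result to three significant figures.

k_d(T₂) = k_d(T₁) · θ^(T₂−T₁) = 0.139 × 1.04^(30.7−17.4)
= 0.139 × 1.04^13.3 = 0.139 × 1.685 = 0.2342 d⁻¹.

k_d ≈ 0.234 d⁻¹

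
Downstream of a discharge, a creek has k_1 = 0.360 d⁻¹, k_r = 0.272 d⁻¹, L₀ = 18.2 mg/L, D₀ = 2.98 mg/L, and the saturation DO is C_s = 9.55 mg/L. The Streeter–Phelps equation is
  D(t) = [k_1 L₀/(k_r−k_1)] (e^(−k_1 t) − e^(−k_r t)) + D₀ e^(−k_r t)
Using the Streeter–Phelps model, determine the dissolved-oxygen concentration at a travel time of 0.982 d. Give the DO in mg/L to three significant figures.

k_1 L₀/(k_r−k_1) = 0.360×18.2/(0.272−0.360) = 6.552/-0.08800 = -74.45 mg/L.
e^(−k_1 t) = e^(−0.360×0.9820) = 0.7022; e^(−k_r t) = e^(−0.272×0.9820) = 0.7656.
D = -74.45 × (0.7022 − 0.7656) + 2.98 × 0.7656 = 4.719 + 2.281 = 7.001 mg/L.
DO = C_s − D = 9.55 − 7.001 = 2.549 mg/L.

DO ≈ 2.55 mg/L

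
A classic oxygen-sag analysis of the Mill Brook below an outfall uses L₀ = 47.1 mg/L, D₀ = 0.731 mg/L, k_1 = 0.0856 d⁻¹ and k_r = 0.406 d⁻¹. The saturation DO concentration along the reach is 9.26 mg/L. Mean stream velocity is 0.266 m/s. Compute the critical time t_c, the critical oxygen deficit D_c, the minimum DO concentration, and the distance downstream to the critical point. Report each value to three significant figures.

t_c ≈ 4.67 d; D_c ≈ 6.66 mg/L; min DO ≈ 2.60 mg/L; x_c ≈ 107 km

With k_r/k_1 = 4.743 and 1 − D₀(k_r−k_1)/(k_1 L₀) = 0.9419,
t_c = ln(4.743 × 0.9419) / (0.406 − 0.0856) = ln(4.467) / 0.3204 = 1.497/0.3204 = 4.672 d.
D_c = (k_1/k_r) L₀ e^(−k_1 t_c) = (0.0856/0.406) × 47.1 × e^(−0.0856×4.672) = 0.2108 × 47.1 × 0.6704 = 6.657 mg/L.
Minimum DO = C_s − D_c = 9.26 − 6.657 = 2.603 mg/L.
x_c = v t_c = 0.266 m/s × 4.672 d × 86400 s/d = 107400 m ≈ 107 km.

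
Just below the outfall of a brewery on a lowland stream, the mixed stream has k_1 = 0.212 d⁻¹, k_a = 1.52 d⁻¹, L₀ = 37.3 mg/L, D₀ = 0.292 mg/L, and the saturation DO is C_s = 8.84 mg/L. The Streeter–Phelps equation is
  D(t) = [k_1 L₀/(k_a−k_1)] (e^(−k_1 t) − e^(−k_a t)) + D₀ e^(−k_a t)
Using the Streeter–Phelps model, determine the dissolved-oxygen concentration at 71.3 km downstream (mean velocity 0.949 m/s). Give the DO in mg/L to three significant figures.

DO ≈ 5.35 mg/L

Travel time t = x/v = 71.3 km / (0.949 m/s) = 71300 m / 0.949 m/s = 75130 s = 0.8696 d.
k_1 L₀/(k_a−k_1) = 0.212×37.3/(1.52−0.212) = 7.908/1.308 = 6.046 mg/L.
e^(−k_1 t) = e^(−0.212×0.8696) = 0.8316; e^(−k_a t) = e^(−1.52×0.8696) = 0.2667.
D = 6.046 × (0.8316 − 0.2667) + 0.292 × 0.2667 = 3.416 + 0.07787 = 3.493 mg/L.
DO = C_s − D = 8.84 − 3.493 = 5.347 mg/L.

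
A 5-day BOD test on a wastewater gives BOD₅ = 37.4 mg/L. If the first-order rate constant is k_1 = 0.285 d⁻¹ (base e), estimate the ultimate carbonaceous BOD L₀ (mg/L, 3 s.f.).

L₀ ≈ 49.2 mg/L

BOD₅ = L₀(1 − e^(−5k_1)) ⇒ L₀ = BOD₅ / (1 − e^(−5×0.285))
= 37.4 / (1 − 0.2405) = 37.4 / 0.7595 = 49.24 mg/L.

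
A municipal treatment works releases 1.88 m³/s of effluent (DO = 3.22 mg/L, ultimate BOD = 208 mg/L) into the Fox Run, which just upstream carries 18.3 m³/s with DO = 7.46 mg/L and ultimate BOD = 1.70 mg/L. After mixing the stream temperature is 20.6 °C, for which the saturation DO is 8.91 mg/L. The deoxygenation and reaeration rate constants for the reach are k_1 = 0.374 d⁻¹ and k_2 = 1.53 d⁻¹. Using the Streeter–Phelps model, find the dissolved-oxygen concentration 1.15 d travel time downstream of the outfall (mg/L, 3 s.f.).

DO ≈ 5.36 mg/L

Mixed DO = (18.3×7.46 + 1.88×3.22)/(18.3+1.88) = 142.6/20.18 = 7.065 mg/L.
Mixed L₀ = (18.3×1.70 + 1.88×208)/(20.18) = 422.1/20.18 = 20.92 mg/L.
Initial deficit D₀ = C_s − DO₀ = 8.91 − 7.065 = 1.845 mg/L.
D(1.15) = [0.374×20.92/(1.53−0.374)](e^(−0.374×1.15) − e^(−1.53×1.15)) + 1.845 e^(−1.53×1.15)
= 6.768 × (0.6504 − 0.1721) + 1.845 × 0.1721 = 3.555 mg/L.
DO = 8.91 − 3.555 = 5.355 mg/L.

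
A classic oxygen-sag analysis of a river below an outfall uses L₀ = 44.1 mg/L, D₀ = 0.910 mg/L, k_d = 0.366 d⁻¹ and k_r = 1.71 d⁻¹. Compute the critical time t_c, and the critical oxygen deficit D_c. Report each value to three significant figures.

t_c ≈ 1.09 d; D_c ≈ 6.34 mg/L

t_c = [1/(k_r−k_d)] ln[(k_r/k_d)(1 − D₀(k_r−k_d)/(k_d L₀))]
= [1/(1.71−0.366)] ln[(1.71/0.366)(1 − 0.910×1.344/(0.366×44.1))]
= (1/1.344) ln[4.672 × 0.9242] = 0.7440 × ln(4.318) = 0.7440 × 1.463 = 1.088 d.
D_c = (k_d/k_r) L₀ e^(−k_d t_c) = (0.366/1.71) × 44.1 × e^(−0.366×1.088) = 0.2140 × 44.1 × 0.6714 = 6.338 mg/L.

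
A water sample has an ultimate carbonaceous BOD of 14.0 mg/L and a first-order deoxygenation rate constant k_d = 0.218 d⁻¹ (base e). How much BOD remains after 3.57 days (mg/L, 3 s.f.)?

L_t = L₀ e^(−k_d t) = 14.0 × e^(−0.218×3.57) = 14.0 × 0.4592 = 6.429 mg/L.

L ≈ 6.43 mg/L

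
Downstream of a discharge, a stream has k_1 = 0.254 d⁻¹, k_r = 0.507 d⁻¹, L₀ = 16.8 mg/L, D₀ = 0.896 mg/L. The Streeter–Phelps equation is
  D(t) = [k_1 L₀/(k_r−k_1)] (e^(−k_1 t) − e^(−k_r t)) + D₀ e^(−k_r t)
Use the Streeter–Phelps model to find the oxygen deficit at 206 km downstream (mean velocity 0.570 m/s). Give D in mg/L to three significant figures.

D ≈ 3.91 mg/L

Travel time t = x/v = 206 km / (0.570 m/s) = 206000 m / 0.570 m/s = 361400 s = 4.183 d.
k_1 L₀/(k_r−k_1) = 0.254×16.8/(0.507−0.254) = 4.267/0.2530 = 16.87 mg/L.
e^(−k_1 t) = e^(−0.254×4.183) = 0.3456; e^(−k_r t) = e^(−0.507×4.183) = 0.1199.
D = 16.87 × (0.3456 − 0.1199) + 0.896 × 0.1199 = 3.806 + 0.1075 = 3.914 mg/L.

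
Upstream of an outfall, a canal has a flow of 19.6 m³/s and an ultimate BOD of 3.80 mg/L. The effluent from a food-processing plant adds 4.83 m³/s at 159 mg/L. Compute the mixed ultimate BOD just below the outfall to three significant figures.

Flow-weighted mixing: C = (Q_r C_r + Q_w C_w)/(Q_r + Q_w)
= (19.6×3.80 + 4.83×159)/(19.6 + 4.83) = 842.5/24.43 = 34.48 mg/L.

34.5 mg/L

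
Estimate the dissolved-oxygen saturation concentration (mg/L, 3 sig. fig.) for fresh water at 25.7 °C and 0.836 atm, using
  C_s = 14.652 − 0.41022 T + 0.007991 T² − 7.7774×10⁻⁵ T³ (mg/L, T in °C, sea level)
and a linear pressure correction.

C_s ≈ 6.74 mg/L

At sea level: C_s = 14.652 − 0.41022×25.7 + 0.007991×25.7² − 7.7774×10⁻⁵×25.7³ = 8.067 mg/L.
Pressure correction: C_s' = 8.067 × 0.836 = 6.744 mg/L.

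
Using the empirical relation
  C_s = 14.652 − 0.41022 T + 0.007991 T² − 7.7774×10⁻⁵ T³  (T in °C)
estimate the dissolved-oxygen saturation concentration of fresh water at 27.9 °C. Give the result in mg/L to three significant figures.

C_s = 14.652 − 0.41022×27.9 + 0.007991×27.9² − 7.7774×10⁻⁵×27.9³ = 7.738 mg/L.

C_s ≈ 7.74 mg/L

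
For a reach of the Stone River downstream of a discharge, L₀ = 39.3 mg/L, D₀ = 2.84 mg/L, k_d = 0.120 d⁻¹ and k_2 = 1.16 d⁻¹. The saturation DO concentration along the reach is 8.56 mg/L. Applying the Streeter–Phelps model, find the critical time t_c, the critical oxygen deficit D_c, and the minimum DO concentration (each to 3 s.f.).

t_c ≈ 1.23 d; D_c ≈ 3.51 mg/L; min DO ≈ 5.05 mg/L

With k_2/k_d = 9.667 and 1 − D₀(k_2−k_d)/(k_d L₀) = 0.3737,
t_c = ln(9.667 × 0.3737) / (1.16 − 0.120) = ln(3.612) / 1.040 = 1.284/1.040 = 1.235 d.
L(t_c) = L₀ e^(−k_d t_c) = 39.3 × 0.8623 = 33.89 mg/L, and at the critical point k_2 D_c = k_d L, so D_c = (0.120/1.16) × 33.89 = 3.506 mg/L.
Minimum DO = C_s − D_c = 8.56 − 3.506 = 5.054 mg/L.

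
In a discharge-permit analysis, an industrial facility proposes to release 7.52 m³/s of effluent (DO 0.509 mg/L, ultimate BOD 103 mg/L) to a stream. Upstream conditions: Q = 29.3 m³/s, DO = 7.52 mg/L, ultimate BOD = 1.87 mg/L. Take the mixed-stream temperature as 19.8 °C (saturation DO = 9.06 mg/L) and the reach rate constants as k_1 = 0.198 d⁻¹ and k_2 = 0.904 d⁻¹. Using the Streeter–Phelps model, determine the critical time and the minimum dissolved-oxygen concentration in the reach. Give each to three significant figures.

Mixed DO = (29.3×7.52 + 7.52×0.509)/(29.3+7.52) = 224.2/36.82 = 6.088 mg/L.
Mixed L₀ = (29.3×1.87 + 7.52×103)/(36.82) = 829.4/36.82 = 22.52 mg/L.
Initial deficit D₀ = C_s − DO₀ = 9.06 − 6.088 = 2.972 mg/L.
t_c = (1/0.7060) ln[(0.904/0.198)(1 − 2.972×0.7060/(0.198×22.52))] = 1.416 × ln(2.418) = 1.250 d.
D_c = (0.198/0.904) × 22.52 × e^(−0.198×1.250) = 0.2190 × 22.52 × 0.7807 = 3.851 mg/L.
Minimum DO = 9.06 − 3.851 = 5.209 mg/L.

t_c ≈ 1.25 d; minimum DO ≈ 5.21 mg/L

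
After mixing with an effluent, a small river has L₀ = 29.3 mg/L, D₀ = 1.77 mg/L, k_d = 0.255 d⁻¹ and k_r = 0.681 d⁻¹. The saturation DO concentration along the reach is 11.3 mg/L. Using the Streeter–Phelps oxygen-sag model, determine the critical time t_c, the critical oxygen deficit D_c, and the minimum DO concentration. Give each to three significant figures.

t_c ≈ 2.06 d; D_c ≈ 6.49 mg/L; min DO ≈ 4.81 mg/L

t_c = [1/(k_r−k_d)] ln[(k_r/k_d)(1 − D₀(k_r−k_d)/(k_d L₀))]
= [1/(0.681−0.255)] ln[(0.681/0.255)(1 − 1.77×0.4260/(0.255×29.3))]
= (1/0.4260) ln[2.671 × 0.8991] = 2.347 × ln(2.401) = 2.347 × 0.8759 = 2.056 d.
L(t_c) = L₀ e^(−k_d t_c) = 29.3 × 0.5920 = 17.34 mg/L, and at the critical point k_r D_c = k_d L, so D_c = (0.255/0.681) × 17.34 = 6.495 mg/L.
Minimum DO = C_s − D_c = 11.3 − 6.495 = 4.805 mg/L.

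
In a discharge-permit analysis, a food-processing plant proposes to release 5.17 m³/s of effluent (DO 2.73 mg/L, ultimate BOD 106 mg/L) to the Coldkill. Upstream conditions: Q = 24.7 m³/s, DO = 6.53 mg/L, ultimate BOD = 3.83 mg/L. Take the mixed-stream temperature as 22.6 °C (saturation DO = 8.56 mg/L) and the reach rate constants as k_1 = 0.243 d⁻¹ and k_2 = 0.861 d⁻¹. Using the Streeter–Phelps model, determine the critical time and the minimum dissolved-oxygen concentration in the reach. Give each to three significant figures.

t_c ≈ 1.43 d; minimum DO ≈ 4.27 mg/L

Mixed DO = (24.7×6.53 + 5.17×2.73)/(24.7+5.17) = 175.4/29.87 = 5.872 mg/L.
Mixed L₀ = (24.7×3.83 + 5.17×106)/(29.87) = 642.6/29.87 = 21.51 mg/L.
Initial deficit D₀ = C_s − DO₀ = 8.56 − 5.872 = 2.688 mg/L.
t_c = (1/0.6180) ln[(0.861/0.243)(1 − 2.688×0.6180/(0.243×21.51))] = 1.618 × ln(2.417) = 1.428 d.
D_c = (0.243/0.861) × 21.51 × e^(−0.243×1.428) = 0.2822 × 21.51 × 0.7067 = 4.291 mg/L.
Minimum DO = 8.56 − 4.291 = 4.269 mg/L.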